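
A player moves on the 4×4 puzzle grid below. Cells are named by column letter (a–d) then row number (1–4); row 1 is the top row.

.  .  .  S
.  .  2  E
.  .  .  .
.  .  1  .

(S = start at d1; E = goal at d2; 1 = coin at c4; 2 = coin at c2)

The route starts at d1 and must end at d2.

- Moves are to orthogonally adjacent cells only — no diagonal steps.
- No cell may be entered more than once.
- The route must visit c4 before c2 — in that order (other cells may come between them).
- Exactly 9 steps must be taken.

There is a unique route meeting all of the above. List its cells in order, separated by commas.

The waypoints must appear in the order c4, c2, with no cell reused.
Route from d1: left 2 to b1, down 3 to b4, right 1 to c4, up 2 to c2, right 1 to d2 — 9 moves in all.
Check: order respected (1 at step 6, 2 at step 8); 9 moves as required.

d1, c1, b1, b2, b3, b4, c4, c3, c2, d2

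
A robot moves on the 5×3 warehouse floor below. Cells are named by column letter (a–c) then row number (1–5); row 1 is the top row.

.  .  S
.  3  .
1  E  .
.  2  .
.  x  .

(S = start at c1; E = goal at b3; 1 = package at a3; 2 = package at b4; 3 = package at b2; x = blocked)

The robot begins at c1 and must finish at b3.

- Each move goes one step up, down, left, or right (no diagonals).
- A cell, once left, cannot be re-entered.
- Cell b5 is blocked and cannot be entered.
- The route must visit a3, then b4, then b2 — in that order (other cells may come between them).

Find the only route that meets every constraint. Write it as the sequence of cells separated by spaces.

The waypoints must appear in the order a3, b4, b2, with no cell reused.
Route from c1: left 2 to a1, down 3 to a4, right 2 to c4, up 2 to c2, left 1 to b2, down 1 to b3 — 11 moves in all.
Check: order respected (1 at step 4, 2 at step 6, 3 at step 10).

c1 b1 a1 a2 a3 a4 b4 c4 c3 c2 b2 b3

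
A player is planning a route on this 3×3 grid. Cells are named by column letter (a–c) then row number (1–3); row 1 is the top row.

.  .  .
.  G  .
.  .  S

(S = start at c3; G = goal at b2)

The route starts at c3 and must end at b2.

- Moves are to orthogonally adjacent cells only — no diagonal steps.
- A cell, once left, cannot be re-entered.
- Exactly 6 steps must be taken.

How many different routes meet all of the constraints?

Need simple routes of exactly 6 moves from c3 to b2 (Manhattan distance 2, so 2 moves are spent on a detour and 2 undoing it).
Enumerating: c3 c2 c1 b1 a1 a2 b2 | c3 b3 a3 a2 a1 b1 b2.
That gives 2 routes.

2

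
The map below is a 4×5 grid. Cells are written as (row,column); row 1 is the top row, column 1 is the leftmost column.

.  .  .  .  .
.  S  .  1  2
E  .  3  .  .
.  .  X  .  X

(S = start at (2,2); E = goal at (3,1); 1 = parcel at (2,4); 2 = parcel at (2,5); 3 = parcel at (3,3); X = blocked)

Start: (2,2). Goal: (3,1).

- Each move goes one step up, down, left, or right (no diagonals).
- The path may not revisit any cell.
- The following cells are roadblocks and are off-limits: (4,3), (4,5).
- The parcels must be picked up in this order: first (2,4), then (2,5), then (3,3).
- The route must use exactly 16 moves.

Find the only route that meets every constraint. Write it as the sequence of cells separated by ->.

The waypoints must appear in the order (2,4), (2,5), (3,3), with no cell reused.
Route from (2,2): left to (2,1), up to (1,1), 2× right (reaching (1,3)), down to (2,3), right to (2,4), up to (1,4), right to (1,5), 2× down (reaching (3,5)), 3× left (reaching (3,2)), down to (4,2), left to (4,1), up to (3,1) — 16 moves in all.
Check: order respected (1 at step 6, 2 at step 9, 3 at step 12); 16 moves as required.

(2,2) -> (2,1) -> (1,1) -> (1,2) -> (1,3) -> (2,3) -> (2,4) -> (1,4) -> (1,5) -> (2,5) -> (3,5) -> (3,4) -> (3,3) -> (3,2) -> (4,2) -> (4,1) -> (3,1)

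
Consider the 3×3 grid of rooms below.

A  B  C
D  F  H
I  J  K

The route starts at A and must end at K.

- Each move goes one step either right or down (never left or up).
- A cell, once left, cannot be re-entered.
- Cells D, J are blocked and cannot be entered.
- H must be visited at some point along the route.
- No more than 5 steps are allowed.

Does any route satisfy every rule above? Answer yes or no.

yes

One route that works: A → B → F → H → K.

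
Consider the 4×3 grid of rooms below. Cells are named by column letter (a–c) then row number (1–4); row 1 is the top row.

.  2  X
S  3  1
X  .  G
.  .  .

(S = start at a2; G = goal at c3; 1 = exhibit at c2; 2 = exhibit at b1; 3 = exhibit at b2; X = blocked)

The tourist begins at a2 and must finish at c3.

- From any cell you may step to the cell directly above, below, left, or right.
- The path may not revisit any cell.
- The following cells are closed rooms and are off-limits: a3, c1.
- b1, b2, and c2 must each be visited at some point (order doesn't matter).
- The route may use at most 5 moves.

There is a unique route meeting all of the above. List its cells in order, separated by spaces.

Any route must reach b1, b2, and c2 and still end at c3 within 5 moves, so the order of the required stops is forced.
Route from a2: up 1 to a1, right 1 to b1, down 1 to b2, right 1 to c2, down 1 to c3 — 5 moves in all.
Check: all required cells visited; 5 ≤ 5 moves.

a2 a1 b1 b2 c2 c3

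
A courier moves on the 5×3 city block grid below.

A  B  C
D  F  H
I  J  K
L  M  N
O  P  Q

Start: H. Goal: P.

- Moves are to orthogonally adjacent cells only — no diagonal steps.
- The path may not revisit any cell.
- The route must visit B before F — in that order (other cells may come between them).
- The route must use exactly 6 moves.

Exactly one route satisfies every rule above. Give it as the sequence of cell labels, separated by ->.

The waypoints must appear in the order B, F, with no cell reused.
Route from H: up 1 to C, left 1 to B, down 4 to P — 6 moves in all.
Check: order respected (B at step 2, F at step 3); 6 moves as required.

H -> C -> B -> F -> J -> M -> P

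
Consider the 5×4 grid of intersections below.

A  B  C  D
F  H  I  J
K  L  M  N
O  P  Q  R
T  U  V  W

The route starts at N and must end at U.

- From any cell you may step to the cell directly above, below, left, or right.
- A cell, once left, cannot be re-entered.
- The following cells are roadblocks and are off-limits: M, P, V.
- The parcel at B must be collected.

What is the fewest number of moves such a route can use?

Any route passes through B somewhere between N and U. Summing Manhattan distances along the two legs (N → B → U) gives a lower bound of 4 + 4 = 8 moves.
That bound ignores the blocked cells. Measuring each leg by the fewest moves that actually steer around them (N→B: 4; B→U: 6) raises the lower bound to 10.
A route of 10 moves exists: N → J → D → C → B → H → L → K → O → T → U.
Since 10 matches that lower bound, it is optimal.

10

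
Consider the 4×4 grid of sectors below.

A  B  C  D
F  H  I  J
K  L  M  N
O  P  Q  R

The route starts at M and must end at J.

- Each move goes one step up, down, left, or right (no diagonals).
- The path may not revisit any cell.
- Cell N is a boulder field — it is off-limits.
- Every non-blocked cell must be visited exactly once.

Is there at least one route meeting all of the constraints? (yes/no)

Cell R has only one open neighbour but is neither the start nor the goal, so a Hamiltonian route would have to both enter and leave it through the same neighbour — impossible without revisiting.

no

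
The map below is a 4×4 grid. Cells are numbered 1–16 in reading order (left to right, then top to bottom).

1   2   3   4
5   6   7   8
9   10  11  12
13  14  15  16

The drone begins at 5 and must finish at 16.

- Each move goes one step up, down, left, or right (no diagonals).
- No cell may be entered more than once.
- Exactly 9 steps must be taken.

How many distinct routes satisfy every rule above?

38

Need simple routes of exactly 9 moves from 5 to 16 (Manhattan distance 5, so 2 moves are spent on a detour and 2 undoing it).
Branch systematically from the start, pruning whenever the remaining move budget drops below the Manhattan distance to 16 or differs from it in parity. Grouping the completions by first move — via 1: 14; via 9: 13; via 6: 11 — and summing: 14 + 13 + 11 = 38.
That gives 38 routes.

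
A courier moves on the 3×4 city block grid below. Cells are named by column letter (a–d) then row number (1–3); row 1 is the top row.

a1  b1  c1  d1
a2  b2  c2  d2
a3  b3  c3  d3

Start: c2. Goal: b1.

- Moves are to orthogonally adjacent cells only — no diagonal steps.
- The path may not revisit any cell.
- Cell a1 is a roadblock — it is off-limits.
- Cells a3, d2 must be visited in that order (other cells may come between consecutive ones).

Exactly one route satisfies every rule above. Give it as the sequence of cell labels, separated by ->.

c2 -> b2 -> a2 -> a3 -> b3 -> c3 -> d3 -> d2 -> d1 -> c1 -> b1

The waypoints must appear in the order a3, d2, with no cell reused.
Route from c2: 2× left (reaching a2), down to a3, 3× right (reaching d3), 2× up (reaching d1), 2× left (reaching b1) — 10 moves in all.
Check: order respected (a3 at step 3, d2 at step 7).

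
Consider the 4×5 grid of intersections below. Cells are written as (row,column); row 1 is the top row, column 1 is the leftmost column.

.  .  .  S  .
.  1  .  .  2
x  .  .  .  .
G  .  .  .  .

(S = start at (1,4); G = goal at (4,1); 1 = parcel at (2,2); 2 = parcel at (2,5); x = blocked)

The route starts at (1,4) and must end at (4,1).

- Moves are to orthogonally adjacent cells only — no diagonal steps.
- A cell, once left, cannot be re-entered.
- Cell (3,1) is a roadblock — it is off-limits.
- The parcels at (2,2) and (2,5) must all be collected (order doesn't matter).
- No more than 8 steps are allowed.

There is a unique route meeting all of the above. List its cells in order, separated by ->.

(1,4) -> (1,5) -> (2,5) -> (2,4) -> (2,3) -> (2,2) -> (3,2) -> (4,2) -> (4,1)

Any route must reach (2,2) and (2,5) and still end at (4,1) within 8 moves, so the order of the required stops is forced.
Route from (1,4): right 1 to (1,5), down 1 to (2,5), left 3 to (2,2), down 2 to (4,2), left 1 to (4,1) — 8 moves in all.
Check: all required cells visited; 8 ≤ 8 moves.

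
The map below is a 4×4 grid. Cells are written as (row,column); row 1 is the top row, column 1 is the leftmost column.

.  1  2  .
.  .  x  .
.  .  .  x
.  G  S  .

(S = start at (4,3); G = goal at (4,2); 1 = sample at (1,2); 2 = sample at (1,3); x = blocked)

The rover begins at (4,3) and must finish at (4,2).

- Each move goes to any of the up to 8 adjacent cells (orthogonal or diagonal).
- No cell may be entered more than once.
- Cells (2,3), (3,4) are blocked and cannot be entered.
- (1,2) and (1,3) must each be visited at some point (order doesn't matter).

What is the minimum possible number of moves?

Any route passes through (1,2) and (1,3) in some order between (4,3) and (4,2). Summing Chebyshev distances along each leg and taking the cheapest ordering ((4,3) → (1,2) → (1,3) → (4,2)) gives a lower bound of 3 + 1 + 3 = 7 moves.
A route of 7 moves achieves this: (4,3) → (3,2) → (2,1) → (1,2) → (1,3) → (2,2) → (3,1) → (4,2).
Since 7 matches the lower bound, it is optimal.

7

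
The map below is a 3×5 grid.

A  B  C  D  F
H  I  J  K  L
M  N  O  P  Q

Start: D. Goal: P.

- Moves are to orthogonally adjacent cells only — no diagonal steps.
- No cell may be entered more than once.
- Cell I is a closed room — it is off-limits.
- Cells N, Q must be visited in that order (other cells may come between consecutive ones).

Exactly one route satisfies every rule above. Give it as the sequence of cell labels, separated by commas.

The waypoints must appear in the order N, Q, with no cell reused.
Route from D: left 3 to A, down 2 to M, right 2 to O, up 1 to J, right 2 to L, down 1 to Q, left 1 to P — 12 moves in all.
Check: order respected (N at step 6, Q at step 11).

D, C, B, A, H, M, N, O, J, K, L, Q, P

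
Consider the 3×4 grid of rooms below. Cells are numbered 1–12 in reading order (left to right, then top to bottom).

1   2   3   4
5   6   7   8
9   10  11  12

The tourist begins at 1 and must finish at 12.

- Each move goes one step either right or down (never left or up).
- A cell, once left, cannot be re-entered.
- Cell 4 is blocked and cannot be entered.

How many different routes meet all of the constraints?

9

A right/down-only route from 1 to 12 makes exactly 2 down-moves and 3 right-moves in some order.
With no other constraints that would be C(5,2) = 10 routes.
Subtract routes through each blocked cell (inclusion–exclusion for overlaps): − through 4: 1 → 9.
That gives 9 routes.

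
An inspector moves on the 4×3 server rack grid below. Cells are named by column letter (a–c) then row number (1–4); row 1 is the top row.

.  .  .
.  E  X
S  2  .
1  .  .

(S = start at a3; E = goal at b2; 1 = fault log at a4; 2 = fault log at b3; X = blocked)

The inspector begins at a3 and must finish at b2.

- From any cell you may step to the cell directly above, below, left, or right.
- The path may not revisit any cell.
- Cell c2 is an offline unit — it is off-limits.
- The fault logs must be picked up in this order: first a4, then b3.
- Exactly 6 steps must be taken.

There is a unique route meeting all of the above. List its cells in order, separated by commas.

a3, a4, b4, c4, c3, b3, b2

The waypoints must appear in the order a4, b3, with no cell reused.
Route from a3: down to a4, 2× right (reaching c4), up to c3, left to b3, up to b2 — 6 moves in all.
Check: order respected (1 at step 1, 2 at step 5); 6 moves as required.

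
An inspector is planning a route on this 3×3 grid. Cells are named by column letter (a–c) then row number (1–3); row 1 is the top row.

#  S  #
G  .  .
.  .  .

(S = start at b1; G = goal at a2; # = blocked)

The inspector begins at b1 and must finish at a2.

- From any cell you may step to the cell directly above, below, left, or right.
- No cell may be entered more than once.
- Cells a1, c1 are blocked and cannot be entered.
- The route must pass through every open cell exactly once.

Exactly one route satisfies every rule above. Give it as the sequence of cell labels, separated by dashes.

Need to visit all 7 open cells exactly once, starting at b1 and ending at a2.
Cell a3 has only two open neighbours (a2 and b3), so the path must pass straight through it: one of those is the cell it's entered from and the other is where it exits.
Route from b1: down to b2, right to c2, down to c3, 2× left (reaching a3), up to a2 — 6 moves in all.
Check: all 7 open cells covered.

b1 - b2 - c2 - c3 - b3 - a3 - a2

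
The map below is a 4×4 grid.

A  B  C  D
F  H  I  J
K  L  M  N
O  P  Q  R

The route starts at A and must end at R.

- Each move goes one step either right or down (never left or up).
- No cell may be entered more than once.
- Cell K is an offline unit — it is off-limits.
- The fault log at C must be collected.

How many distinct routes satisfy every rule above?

A right/down-only route from A to R makes exactly 3 down-moves and 3 right-moves in some order.
With no other constraints that would be C(6,3) = 20 routes.
Split at C and multiply the segment counts (each segment already excludes blocked cells): A→C: 1; C→R: 4; product = 4.
That gives 4 routes.

4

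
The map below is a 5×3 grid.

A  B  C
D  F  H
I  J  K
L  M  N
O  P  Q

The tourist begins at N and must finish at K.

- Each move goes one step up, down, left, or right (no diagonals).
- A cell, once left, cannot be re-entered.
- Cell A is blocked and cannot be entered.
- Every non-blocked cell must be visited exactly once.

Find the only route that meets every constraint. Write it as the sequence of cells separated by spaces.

Need to visit all 14 open cells exactly once, starting at N and ending at K.
Route from N: down to Q, 2× left (reaching O), up to L, right to M, up to J, left to I, up to D, right to F, up to B, right to C, 2× down (reaching K) — 13 moves in all.
Check: all 14 open cells covered.

N Q P O L M J I D F B C H K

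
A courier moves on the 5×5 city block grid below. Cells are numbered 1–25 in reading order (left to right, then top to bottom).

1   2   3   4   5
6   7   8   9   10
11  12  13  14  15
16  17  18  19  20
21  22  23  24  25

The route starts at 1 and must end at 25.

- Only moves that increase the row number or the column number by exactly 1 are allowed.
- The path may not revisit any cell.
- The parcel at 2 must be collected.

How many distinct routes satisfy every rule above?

35

A right/down-only route from 1 to 25 makes exactly 4 down-moves and 4 right-moves in some order.
With no other constraints that would be C(8,4) = 70 routes.
Split at 2 and multiply the segment counts: 1→2: 1; 2→25: 35; product = 35.
That gives 35 routes.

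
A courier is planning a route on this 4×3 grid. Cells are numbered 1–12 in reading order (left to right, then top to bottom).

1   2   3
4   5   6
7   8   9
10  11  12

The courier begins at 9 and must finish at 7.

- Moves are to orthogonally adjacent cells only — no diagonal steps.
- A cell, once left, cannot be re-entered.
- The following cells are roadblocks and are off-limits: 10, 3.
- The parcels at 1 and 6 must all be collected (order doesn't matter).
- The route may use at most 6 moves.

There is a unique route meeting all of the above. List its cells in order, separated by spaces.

9 6 5 2 1 4 7

Any route must reach 1 and 6 and still end at 7 within 6 moves, so the order of the required stops is forced.
Route from 9: up to 6, left to 5, up to 2, left to 1, 2× down (reaching 7) — 6 moves in all.
Check: all required cells visited; 6 ≤ 6 moves.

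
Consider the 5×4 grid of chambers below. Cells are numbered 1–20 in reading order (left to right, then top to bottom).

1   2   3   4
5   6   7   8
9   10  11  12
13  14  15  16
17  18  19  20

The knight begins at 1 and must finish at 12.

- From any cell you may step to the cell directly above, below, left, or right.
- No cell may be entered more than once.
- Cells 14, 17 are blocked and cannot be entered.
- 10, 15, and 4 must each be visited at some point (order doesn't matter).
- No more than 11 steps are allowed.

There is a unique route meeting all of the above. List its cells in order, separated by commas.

The budget equals the shortest possible length, so every move has to be on a shortest route through the required cells.
Route from 1: right 3 to 4, down 1 to 8, left 2 to 6, down 1 to 10, right 1 to 11, down 1 to 15, right 1 to 16, up 1 to 12 — 11 moves in all.
Check: all required cells visited; 11 ≤ 11 moves.

1, 2, 3, 4, 8, 7, 6, 10, 11, 15, 16, 12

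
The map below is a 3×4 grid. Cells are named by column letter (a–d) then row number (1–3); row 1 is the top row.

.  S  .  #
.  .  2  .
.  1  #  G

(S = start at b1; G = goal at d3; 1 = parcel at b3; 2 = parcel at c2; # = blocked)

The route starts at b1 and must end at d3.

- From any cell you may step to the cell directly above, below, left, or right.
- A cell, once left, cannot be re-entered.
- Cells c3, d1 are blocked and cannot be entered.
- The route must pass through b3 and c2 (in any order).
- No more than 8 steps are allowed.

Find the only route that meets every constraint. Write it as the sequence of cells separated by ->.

b1 -> a1 -> a2 -> a3 -> b3 -> b2 -> c2 -> d2 -> d3

Any route must reach b3 and c2 and still end at d3 within 8 moves, so the order of the required stops is forced.
Route from b1: left to a1, 2× down (reaching a3), right to b3, up to b2, 2× right (reaching d2), down to d3 — 8 moves in all.
Check: all required cells visited; 8 ≤ 8 moves.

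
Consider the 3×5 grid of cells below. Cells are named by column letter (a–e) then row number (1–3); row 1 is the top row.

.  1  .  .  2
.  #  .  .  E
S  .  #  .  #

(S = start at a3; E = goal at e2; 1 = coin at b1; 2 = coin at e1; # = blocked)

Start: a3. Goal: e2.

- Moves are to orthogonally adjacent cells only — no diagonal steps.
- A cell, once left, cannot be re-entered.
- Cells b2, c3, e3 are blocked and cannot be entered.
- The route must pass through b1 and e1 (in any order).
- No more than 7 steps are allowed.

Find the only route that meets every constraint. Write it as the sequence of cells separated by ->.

The budget equals the shortest possible length, so every move has to be on a shortest route through the required cells.
Route from a3: up 2 to a1, right 4 to e1, down 1 to e2 — 7 moves in all.
Check: all required cells visited; 7 ≤ 7 moves.

a3 -> a2 -> a1 -> b1 -> c1 -> d1 -> e1 -> e2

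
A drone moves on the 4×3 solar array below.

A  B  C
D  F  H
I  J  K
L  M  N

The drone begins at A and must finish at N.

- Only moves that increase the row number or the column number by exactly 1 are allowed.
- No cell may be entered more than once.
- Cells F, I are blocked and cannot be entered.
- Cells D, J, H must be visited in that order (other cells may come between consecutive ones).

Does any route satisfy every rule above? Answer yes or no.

no

H lies above J, so going from J to H would need an upward move — but moves only go right/down, so J cannot be visited before H.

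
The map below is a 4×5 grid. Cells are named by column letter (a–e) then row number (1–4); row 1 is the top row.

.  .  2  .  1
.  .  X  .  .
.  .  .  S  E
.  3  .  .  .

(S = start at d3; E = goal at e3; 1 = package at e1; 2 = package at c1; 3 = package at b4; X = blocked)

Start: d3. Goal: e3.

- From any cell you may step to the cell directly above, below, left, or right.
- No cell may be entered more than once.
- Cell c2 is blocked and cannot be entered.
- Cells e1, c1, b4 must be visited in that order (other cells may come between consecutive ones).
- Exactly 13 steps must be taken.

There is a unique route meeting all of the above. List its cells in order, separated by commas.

The waypoints must appear in the order e1, c1, b4, with no cell reused.
Route from d3: up to d2, right to e2, up to e1, 3× left (reaching b1), 3× down (reaching b4), 3× right (reaching e4), up to e3 — 13 moves in all.
Check: order respected (1 at step 3, 2 at step 5, 3 at step 9); 13 moves as required.

d3, d2, e2, e1, d1, c1, b1, b2, b3, b4, c4, d4, e4, e3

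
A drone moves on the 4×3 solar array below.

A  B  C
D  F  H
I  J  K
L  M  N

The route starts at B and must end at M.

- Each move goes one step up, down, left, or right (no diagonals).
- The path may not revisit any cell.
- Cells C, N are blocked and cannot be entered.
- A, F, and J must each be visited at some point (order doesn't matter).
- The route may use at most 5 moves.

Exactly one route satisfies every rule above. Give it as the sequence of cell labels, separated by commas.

Any route must reach A, F, and J and still end at M within 5 moves, so the order of the required stops is forced.
Route from B: left to A, down to D, right to F, 2× down (reaching M) — 5 moves in all.
Check: all required cells visited; 5 ≤ 5 moves.

B, A, D, F, J, M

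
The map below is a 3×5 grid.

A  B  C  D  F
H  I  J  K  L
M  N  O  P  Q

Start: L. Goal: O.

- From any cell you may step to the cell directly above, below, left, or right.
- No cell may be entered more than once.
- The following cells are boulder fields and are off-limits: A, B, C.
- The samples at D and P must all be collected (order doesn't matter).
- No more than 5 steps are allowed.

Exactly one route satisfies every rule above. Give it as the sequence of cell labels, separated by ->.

The budget equals the shortest possible length, so every move has to be on a shortest route through the required cells.
Route from L: up 1 to F, left 1 to D, down 2 to P, left 1 to O — 5 moves in all.
Check: all required cells visited; 5 ≤ 5 moves.

L -> F -> D -> K -> P -> O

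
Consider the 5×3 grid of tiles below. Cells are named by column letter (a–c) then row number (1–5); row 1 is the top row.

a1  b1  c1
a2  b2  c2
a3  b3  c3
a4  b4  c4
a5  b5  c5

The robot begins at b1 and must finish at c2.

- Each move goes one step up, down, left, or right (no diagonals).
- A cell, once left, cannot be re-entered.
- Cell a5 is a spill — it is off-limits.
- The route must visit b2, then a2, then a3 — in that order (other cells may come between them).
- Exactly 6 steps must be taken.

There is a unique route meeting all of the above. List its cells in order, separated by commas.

The waypoints must appear in the order b2, a2, a3, with no cell reused.
Route from b1: down 1 to b2, left 1 to a2, down 1 to a3, right 2 to c3, up 1 to c2 — 6 moves in all.
Check: order respected (b2 at step 1, a2 at step 2, a3 at step 3); 6 moves as required.

b1, b2, a2, a3, b3, c3, c2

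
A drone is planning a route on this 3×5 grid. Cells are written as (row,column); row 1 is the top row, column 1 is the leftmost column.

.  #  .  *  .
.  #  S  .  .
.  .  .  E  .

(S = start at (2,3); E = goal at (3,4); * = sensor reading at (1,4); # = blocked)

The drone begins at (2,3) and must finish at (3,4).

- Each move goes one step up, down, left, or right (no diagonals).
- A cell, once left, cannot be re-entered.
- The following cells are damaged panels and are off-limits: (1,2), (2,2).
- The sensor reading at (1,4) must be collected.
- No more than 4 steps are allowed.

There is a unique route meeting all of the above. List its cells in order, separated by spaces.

(2,3) (1,3) (1,4) (2,4) (3,4)

The 4-move cap with required stops at (1,4) leaves no slack for detours.
Route from (2,3): up to (1,3), right to (1,4), 2× down (reaching (3,4)) — 4 moves in all.
Check: all required cells visited; 4 ≤ 4 moves.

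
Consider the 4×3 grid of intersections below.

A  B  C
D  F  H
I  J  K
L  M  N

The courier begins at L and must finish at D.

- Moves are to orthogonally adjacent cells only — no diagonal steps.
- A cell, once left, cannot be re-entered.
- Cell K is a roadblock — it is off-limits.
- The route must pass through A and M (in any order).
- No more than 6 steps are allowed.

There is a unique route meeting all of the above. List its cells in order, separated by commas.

L, M, J, F, B, A, D

Any route must reach A and M and still end at D within 6 moves, so the order of the required stops is forced.
Route from L: right to M, 3× up (reaching B), left to A, down to D — 6 moves in all.
Check: all required cells visited; 6 ≤ 6 moves.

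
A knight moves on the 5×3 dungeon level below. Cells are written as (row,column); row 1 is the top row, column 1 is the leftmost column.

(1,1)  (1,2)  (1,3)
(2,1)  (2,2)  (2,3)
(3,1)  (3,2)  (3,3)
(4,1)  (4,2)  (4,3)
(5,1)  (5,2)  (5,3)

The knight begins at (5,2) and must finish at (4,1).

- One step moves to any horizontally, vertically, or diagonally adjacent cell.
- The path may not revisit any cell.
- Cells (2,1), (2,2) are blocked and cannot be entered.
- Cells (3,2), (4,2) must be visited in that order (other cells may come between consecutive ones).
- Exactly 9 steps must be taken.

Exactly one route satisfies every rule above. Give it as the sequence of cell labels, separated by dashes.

The waypoints must appear in the order (3,2), (4,2), with no cell reused.
Route from (5,2): right to (5,3), 3× up (reaching (2,3)), down-left to (3,2), left to (3,1), down-right to (4,2), down-left to (5,1), up to (4,1) — 9 moves in all.
Check: order respected ((3,2) at step 5, (4,2) at step 7); 9 moves as required.

(5,2) - (5,3) - (4,3) - (3,3) - (2,3) - (3,2) - (3,1) - (4,2) - (5,1) - (4,1)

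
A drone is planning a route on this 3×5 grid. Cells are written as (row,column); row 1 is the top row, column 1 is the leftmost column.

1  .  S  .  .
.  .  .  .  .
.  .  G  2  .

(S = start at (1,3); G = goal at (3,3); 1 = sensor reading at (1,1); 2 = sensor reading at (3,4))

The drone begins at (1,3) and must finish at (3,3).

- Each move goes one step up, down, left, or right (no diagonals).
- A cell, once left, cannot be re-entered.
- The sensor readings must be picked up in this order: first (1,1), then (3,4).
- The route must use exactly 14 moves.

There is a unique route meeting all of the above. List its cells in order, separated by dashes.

The waypoints must appear in the order (1,1), (3,4), with no cell reused.
Route from (1,3): left 2 to (1,1), down 2 to (3,1), right 1 to (3,2), up 1 to (2,2), right 2 to (2,4), up 1 to (1,4), right 1 to (1,5), down 2 to (3,5), left 2 to (3,3) — 14 moves in all.
Check: order respected (1 at step 2, 2 at step 13); 14 moves as required.

(1,3) - (1,2) - (1,1) - (2,1) - (3,1) - (3,2) - (2,2) - (2,3) - (2,4) - (1,4) - (1,5) - (2,5) - (3,5) - (3,4) - (3,3)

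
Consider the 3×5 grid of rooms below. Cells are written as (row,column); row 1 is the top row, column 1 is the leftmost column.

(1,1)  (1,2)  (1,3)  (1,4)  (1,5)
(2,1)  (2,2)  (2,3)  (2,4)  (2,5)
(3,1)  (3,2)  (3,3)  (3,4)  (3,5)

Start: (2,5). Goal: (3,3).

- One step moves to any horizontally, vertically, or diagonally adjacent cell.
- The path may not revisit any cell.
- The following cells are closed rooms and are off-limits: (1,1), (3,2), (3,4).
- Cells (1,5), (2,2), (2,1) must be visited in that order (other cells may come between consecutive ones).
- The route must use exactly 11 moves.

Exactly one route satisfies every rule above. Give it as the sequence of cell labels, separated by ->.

The waypoints must appear in the order (1,5), (2,2), (2,1), with no cell reused.
Route from (2,5): down 1 to (3,5), up-left 1 to (2,4), up-right 1 to (1,5), left 2 to (1,3), down-left 2 to (3,1), up 1 to (2,1), up-right 1 to (1,2), down-right 1 to (2,3), down 1 to (3,3) — 11 moves in all.
Check: order respected ((1,5) at step 3, (2,2) at step 6, (2,1) at step 8); 11 moves as required.

(2,5) -> (3,5) -> (2,4) -> (1,5) -> (1,4) -> (1,3) -> (2,2) -> (3,1) -> (2,1) -> (1,2) -> (2,3) -> (3,3)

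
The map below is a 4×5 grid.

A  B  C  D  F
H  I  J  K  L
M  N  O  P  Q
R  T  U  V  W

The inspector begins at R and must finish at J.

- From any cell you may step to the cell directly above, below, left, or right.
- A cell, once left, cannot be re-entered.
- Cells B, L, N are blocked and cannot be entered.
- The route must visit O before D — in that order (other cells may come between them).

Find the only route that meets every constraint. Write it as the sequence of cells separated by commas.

The waypoints must appear in the order O, D, with no cell reused.
Route from R: 2× right (reaching U), up to O, right to P, 2× up (reaching D), left to C, down to J — 8 moves in all.
Check: order respected (O at step 3, D at step 6).

R, T, U, O, P, K, D, C, J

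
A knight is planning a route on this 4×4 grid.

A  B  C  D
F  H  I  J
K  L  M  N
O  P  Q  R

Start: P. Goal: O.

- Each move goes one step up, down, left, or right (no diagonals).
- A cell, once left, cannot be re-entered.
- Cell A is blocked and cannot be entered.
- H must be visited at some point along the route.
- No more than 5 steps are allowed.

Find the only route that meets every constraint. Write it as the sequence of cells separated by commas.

P, L, H, F, K, O

Any route must reach H and still end at O within 5 moves, so the order of the required stops is forced.
Route from P: 2× up (reaching H), left to F, 2× down (reaching O) — 5 moves in all.
Check: all required cells visited; 5 ≤ 5 moves.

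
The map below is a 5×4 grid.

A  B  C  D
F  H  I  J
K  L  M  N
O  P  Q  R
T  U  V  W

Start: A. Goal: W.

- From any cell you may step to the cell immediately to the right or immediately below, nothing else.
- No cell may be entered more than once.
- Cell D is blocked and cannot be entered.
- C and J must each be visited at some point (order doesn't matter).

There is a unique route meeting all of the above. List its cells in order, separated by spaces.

A B C I J N R W

Moves only go right or down, so the column and row indices never decrease.
Route from A: right 2 to C, down 1 to I, right 1 to J, down 3 to W — 7 moves in all.
Check: all required cells visited.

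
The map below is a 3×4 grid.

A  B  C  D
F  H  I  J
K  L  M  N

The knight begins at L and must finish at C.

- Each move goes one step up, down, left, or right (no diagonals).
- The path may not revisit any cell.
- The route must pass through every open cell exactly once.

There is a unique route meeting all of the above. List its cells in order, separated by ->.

L -> K -> F -> A -> B -> H -> I -> M -> N -> J -> D -> C

Need to visit all 12 open cells exactly once, starting at L and ending at C.
Route from L: left to K, 2× up (reaching A), right to B, down to H, right to I, down to M, right to N, 2× up (reaching D), left to C — 11 moves in all.
Check: all 12 open cells covered.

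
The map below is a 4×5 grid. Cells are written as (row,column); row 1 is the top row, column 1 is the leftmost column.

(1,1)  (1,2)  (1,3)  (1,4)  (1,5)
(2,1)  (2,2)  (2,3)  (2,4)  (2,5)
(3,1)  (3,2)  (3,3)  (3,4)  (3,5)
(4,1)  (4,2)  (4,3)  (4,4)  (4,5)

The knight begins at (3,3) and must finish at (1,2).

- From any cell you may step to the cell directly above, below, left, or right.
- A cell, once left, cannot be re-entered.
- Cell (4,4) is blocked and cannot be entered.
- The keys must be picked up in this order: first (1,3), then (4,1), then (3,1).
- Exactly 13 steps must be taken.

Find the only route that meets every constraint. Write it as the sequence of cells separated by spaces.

The waypoints must appear in the order (1,3), (4,1), (3,1), with no cell reused.
Route from (3,3): right to (3,4), 2× up (reaching (1,4)), left to (1,3), down to (2,3), left to (2,2), 2× down (reaching (4,2)), left to (4,1), 3× up (reaching (1,1)), right to (1,2) — 13 moves in all.
Check: order respected ((1,3) at step 4, (4,1) at step 9, (3,1) at step 10); 13 moves as required.

(3,3) (3,4) (2,4) (1,4) (1,3) (2,3) (2,2) (3,2) (4,2) (4,1) (3,1) (2,1) (1,1) (1,2)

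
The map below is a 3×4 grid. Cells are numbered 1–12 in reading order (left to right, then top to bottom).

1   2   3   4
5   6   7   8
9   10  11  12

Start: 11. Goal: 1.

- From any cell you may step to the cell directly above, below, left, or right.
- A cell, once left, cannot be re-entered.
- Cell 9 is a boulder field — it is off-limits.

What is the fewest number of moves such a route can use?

4

The Manhattan distance from 11 to 1 is |3−1| + |3−1| = 4, so at least 4 moves are needed.
A route of 4 moves achieves this: 11 → 7 → 3 → 2 → 1.
Since 4 matches the lower bound, it is optimal.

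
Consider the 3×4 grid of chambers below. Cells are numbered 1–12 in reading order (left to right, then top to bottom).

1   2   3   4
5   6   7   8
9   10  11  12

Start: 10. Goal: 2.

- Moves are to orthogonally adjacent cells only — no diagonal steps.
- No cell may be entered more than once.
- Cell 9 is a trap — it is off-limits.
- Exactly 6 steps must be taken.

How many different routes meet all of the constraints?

6

Need simple routes of exactly 6 moves from 10 to 2 (Manhattan distance 2, so 2 moves are spent on a detour and 2 undoing it).
Enumerating: 10 6 7 8 4 3 2 | 10 11 7 6 5 1 2 | 10 11 7 8 4 3 2 | 10 11 12 8 4 3 2 | 10 11 12 8 7 3 2 | 10 11 12 8 7 6 2.
That gives 6 routes.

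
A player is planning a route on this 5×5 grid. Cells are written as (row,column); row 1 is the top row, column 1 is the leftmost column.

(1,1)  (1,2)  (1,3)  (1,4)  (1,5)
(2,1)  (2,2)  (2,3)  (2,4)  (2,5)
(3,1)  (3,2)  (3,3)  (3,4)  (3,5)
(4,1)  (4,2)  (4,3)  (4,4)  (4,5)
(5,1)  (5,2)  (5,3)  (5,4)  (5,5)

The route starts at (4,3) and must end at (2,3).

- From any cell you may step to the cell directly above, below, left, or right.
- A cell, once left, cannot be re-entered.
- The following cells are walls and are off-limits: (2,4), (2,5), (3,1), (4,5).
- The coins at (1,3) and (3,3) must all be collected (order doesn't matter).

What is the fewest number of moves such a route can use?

6

Any route passes through (1,3) and (3,3) in some order between (4,3) and (2,3). Summing Manhattan distances along each leg and taking the cheapest ordering ((4,3) → (3,3) → (1,3) → (2,3)) gives a lower bound of 1 + 2 + 1 = 4 moves.
The shortest route satisfying every rule uses 6 moves: (4,3) → (3,3) → (3,2) → (2,2) → (1,2) → (1,3) → (2,3).
The no-revisit rule (legs can't share cells) pushes the minimum above the 4-move bound; an exhaustive check rules out every length from 4 to 5, leaving 6 as the minimum.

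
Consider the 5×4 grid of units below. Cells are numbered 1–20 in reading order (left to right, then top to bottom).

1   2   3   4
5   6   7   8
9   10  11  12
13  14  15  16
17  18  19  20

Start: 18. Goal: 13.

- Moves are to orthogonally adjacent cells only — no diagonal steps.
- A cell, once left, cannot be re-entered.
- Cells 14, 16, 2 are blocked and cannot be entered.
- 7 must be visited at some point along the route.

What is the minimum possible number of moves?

8

Any route passes through 7 somewhere between 18 and 13. Summing Manhattan distances along the two legs (18 → 7 → 13) gives a lower bound of 4 + 4 = 8 moves.
A route of 8 moves achieves this: 18 → 19 → 15 → 11 → 7 → 6 → 10 → 9 → 13.
Since 8 matches the lower bound, it is optimal.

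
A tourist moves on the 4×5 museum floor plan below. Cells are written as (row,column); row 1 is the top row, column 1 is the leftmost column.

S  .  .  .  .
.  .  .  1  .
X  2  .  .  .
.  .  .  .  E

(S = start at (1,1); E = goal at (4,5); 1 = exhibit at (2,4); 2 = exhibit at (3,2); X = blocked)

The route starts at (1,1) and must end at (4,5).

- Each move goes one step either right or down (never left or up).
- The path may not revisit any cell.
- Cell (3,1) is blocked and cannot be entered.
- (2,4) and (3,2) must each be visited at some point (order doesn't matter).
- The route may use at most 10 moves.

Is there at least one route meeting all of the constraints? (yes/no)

no

(3,2) is below but to the left of (2,4): going (2,4) → (3,2) would need a leftward move and (3,2) → (2,4) an upward move, so no right/down-only route can visit both required cells.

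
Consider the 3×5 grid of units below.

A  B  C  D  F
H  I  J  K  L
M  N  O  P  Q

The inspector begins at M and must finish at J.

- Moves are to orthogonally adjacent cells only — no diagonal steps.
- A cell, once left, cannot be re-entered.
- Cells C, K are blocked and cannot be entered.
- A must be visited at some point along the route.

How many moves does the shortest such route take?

5

Any route passes through A somewhere between M and J. Summing Manhattan distances along the two legs (M → A → J) gives a lower bound of 2 + 3 = 5 moves.
A route of 5 moves achieves this: M → H → A → B → I → J.
Since 5 matches the lower bound, it is optimal.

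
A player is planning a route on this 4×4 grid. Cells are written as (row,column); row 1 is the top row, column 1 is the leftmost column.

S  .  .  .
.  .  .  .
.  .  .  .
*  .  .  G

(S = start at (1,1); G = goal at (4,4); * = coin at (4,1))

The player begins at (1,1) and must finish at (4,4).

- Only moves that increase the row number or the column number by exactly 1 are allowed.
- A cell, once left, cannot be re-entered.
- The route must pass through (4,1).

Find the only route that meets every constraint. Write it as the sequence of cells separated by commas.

(1,1), (2,1), (3,1), (4,1), (4,2), (4,3), (4,4)

Moves only go right or down, so the column and row indices never decrease.
Route from (1,1): down 3 to (4,1), right 3 to (4,4) — 6 moves in all.
Check: all required cells visited.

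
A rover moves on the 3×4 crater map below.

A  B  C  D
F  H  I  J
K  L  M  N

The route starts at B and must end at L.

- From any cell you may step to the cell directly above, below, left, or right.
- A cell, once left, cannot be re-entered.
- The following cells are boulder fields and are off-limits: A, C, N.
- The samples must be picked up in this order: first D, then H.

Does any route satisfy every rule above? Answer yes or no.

no

D must be visited but has only one open neighbour (J), and it is neither the start nor the goal — the route would have to enter and leave through J, re-entering it.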